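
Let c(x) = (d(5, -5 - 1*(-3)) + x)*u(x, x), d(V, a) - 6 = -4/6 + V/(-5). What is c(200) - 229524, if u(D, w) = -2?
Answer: -689798/3 ≈ -2.2993e+5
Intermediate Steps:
d(V, a) = 16/3 - V/5 (d(V, a) = 6 + (-4/6 + V/(-5)) = 6 + (-4*⅙ + V*(-⅕)) = 6 + (-⅔ - V/5) = 16/3 - V/5)
c(x) = -26/3 - 2*x (c(x) = ((16/3 - ⅕*5) + x)*(-2) = ((16/3 - 1) + x)*(-2) = (13/3 + x)*(-2) = -26/3 - 2*x)
c(200) - 229524 = (-26/3 - 2*200) - 229524 = (-26/3 - 400) - 229524 = -1226/3 - 229524 = -689798/3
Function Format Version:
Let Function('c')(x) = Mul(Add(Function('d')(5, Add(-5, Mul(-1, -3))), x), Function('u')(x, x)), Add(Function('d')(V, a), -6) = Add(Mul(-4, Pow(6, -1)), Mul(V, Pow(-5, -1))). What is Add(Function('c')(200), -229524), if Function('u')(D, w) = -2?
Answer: Rational(-689798, 3) ≈ -2.2993e+5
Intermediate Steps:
Function('d')(V, a) = Add(Rational(16, 3), Mul(Rational(-1, 5), V)) (Function('d')(V, a) = Add(6, Add(Mul(-4, Pow(6, -1)), Mul(V, Pow(-5, -1)))) = Add(6, Add(Mul(-4, Rational(1, 6)), Mul(V, Rational(-1, 5)))) = Add(6, Add(Rational(-2, 3), Mul(Rational(-1, 5), V))) = Add(Rational(16, 3), Mul(Rational(-1, 5), V)))
Function('c')(x) = Add(Rational(-26, 3), Mul(-2, x)) (Function('c')(x) = Mul(Add(Add(Rational(16, 3), Mul(Rational(-1, 5), 5)), x), -2) = Mul(Add(Add(Rational(16, 3), -1), x), -2) = Mul(Add(Rational(13, 3), x), -2) = Add(Rational(-26, 3), Mul(-2, x)))
Add(Function('c')(200), -229524) = Add(Add(Rational(-26, 3), Mul(-2, 200)), -229524) = Add(Add(Rational(-26, 3), -400), -229524) = Add(Rational(-1226, 3), -229524) = Rational(-689798, 3)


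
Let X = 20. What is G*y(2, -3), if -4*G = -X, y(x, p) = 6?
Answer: 30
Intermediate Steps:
G = 5 (G = -(-1)*20/4 = -¼*(-20) = 5)
G*y(2, -3) = 5*6 = 30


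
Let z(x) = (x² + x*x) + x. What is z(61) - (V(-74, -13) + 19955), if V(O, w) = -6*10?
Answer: -12392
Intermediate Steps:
V(O, w) = -60
z(x) = x + 2*x² (z(x) = (x² + x²) + x = 2*x² + x = x + 2*x²)
z(61) - (V(-74, -13) + 19955) = 61*(1 + 2*61) - (-60 + 19955) = 61*(1 + 122) - 1*19895 = 61*123 - 19895 = 7503 - 19895 = -12392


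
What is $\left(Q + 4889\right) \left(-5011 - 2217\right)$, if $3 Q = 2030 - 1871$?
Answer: $-35720776$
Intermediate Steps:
$Q = 53$ ($Q = \frac{2030 - 1871}{3} = \frac{1}{3} \cdot 159 = 53$)
$\left(Q + 4889\right) \left(-5011 - 2217\right) = \left(53 + 4889\right) \left(-5011 - 2217\right) = 4942 \left(-5011 - 2217\right) = 4942 \left(-7228\right) = -35720776$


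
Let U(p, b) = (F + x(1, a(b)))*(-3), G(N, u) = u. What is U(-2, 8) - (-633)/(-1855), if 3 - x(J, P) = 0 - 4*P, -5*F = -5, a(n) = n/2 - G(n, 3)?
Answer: -45153/1855 ≈ -24.341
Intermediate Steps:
a(n) = -3 + n/2 (a(n) = n/2 - 1*3 = n*(½) - 3 = n/2 - 3 = -3 + n/2)
F = 1 (F = -⅕*(-5) = 1)
x(J, P) = 3 + 4*P (x(J, P) = 3 - (0 - 4*P) = 3 - (-4)*P = 3 + 4*P)
U(p, b) = 24 - 6*b (U(p, b) = (1 + (3 + 4*(-3 + b/2)))*(-3) = (1 + (3 + (-12 + 2*b)))*(-3) = (1 + (-9 + 2*b))*(-3) = (-8 + 2*b)*(-3) = 24 - 6*b)
U(-2, 8) - (-633)/(-1855) = (24 - 6*8) - (-633)/(-1855) = (24 - 48) - (-633)*(-1)/1855 = -24 - 1*633/1855 = -24 - 633/1855 = -45153/1855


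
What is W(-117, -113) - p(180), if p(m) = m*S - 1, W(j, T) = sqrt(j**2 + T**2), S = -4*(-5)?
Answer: -3599 + sqrt(26458) ≈ -3436.3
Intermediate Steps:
S = 20
W(j, T) = sqrt(T**2 + j**2)
p(m) = -1 + 20*m (p(m) = m*20 - 1 = 20*m - 1 = -1 + 20*m)
W(-117, -113) - p(180) = sqrt((-113)**2 + (-117)**2) - (-1 + 20*180) = sqrt(12769 + 13689) - (-1 + 3600) = sqrt(26458) - 1*3599 = sqrt(26458) - 3599 = -3599 + sqrt(26458)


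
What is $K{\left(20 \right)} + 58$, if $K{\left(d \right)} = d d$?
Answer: $458$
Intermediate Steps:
$K{\left(d \right)} = d^{2}$
$K{\left(20 \right)} + 58 = 20^{2} + 58 = 400 + 58 = 458$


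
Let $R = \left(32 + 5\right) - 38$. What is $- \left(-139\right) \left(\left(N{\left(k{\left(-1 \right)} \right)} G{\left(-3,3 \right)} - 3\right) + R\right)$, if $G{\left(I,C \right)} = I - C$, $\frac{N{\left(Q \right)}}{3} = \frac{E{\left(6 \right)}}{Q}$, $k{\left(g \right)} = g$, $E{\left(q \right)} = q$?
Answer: $14456$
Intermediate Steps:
$N{\left(Q \right)} = \frac{18}{Q}$ ($N{\left(Q \right)} = 3 \frac{6}{Q} = \frac{18}{Q}$)
$R = -1$ ($R = 37 - 38 = -1$)
$- \left(-139\right) \left(\left(N{\left(k{\left(-1 \right)} \right)} G{\left(-3,3 \right)} - 3\right) + R\right) = - \left(-139\right) \left(\left(\frac{18}{-1} \left(-3 - 3\right) - 3\right) - 1\right) = - \left(-139\right) \left(\left(18 \left(-1\right) \left(-3 - 3\right) - 3\right) - 1\right) = - \left(-139\right) \left(\left(\left(-18\right) \left(-6\right) - 3\right) - 1\right) = - \left(-139\right) \left(\left(108 - 3\right) - 1\right) = - \left(-139\right) \left(105 - 1\right) = - \left(-139\right) 104 = \left(-1\right) \left(-14456\right) = 14456$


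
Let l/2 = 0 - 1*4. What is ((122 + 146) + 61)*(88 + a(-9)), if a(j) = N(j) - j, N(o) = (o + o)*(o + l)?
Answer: 132587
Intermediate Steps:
l = -8 (l = 2*(0 - 1*4) = 2*(0 - 4) = 2*(-4) = -8)
N(o) = 2*o*(-8 + o) (N(o) = (o + o)*(o - 8) = (2*o)*(-8 + o) = 2*o*(-8 + o))
a(j) = -j + 2*j*(-8 + j) (a(j) = 2*j*(-8 + j) - j = -j + 2*j*(-8 + j))
((122 + 146) + 61)*(88 + a(-9)) = ((122 + 146) + 61)*(88 - 9*(-17 + 2*(-9))) = (268 + 61)*(88 - 9*(-17 - 18)) = 329*(88 - 9*(-35)) = 329*(88 + 315) = 329*403 = 132587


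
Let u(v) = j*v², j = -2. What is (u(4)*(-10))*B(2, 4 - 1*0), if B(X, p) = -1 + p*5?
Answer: 6080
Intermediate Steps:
u(v) = -2*v²
B(X, p) = -1 + 5*p
(u(4)*(-10))*B(2, 4 - 1*0) = (-2*4²*(-10))*(-1 + 5*(4 - 1*0)) = (-2*16*(-10))*(-1 + 5*(4 + 0)) = (-32*(-10))*(-1 + 5*4) = 320*(-1 + 20) = 320*19 = 6080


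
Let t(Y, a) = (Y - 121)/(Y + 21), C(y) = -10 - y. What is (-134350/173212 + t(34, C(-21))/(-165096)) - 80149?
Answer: -10505053822899433/131067788280 ≈ -80150.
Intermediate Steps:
t(Y, a) = (-121 + Y)/(21 + Y)
(-134350/173212 + t(34, C(-21))/(-165096)) - 80149 = (-134350/173212 + ((-121 + 34)/(21 + 34))/(-165096)) - 80149 = (-134350*1/173212 + (-87/55)*(-1/165096)) - 80149 = (-67175/86606 + ((1/55)*(-87))*(-1/165096)) - 80149 = (-67175/86606 - 87/55*(-1/165096)) - 80149 = (-67175/86606 + 29/3026760) - 80149 = -101660045713/131067788280 - 80149 = -10505053822899433/131067788280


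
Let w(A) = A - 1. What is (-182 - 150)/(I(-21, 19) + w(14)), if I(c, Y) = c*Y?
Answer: 166/193 ≈ 0.86010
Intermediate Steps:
w(A) = -1 + A
I(c, Y) = Y*c
(-182 - 150)/(I(-21, 19) + w(14)) = (-182 - 150)/(19*(-21) + (-1 + 14)) = -332/(-399 + 13) = -332/(-386) = -332*(-1/386) = 166/193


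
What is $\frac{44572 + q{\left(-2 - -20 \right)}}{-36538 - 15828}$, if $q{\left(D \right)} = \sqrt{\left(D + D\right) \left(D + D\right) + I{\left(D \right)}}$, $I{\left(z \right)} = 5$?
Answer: $- \frac{22286}{26183} - \frac{\sqrt{1301}}{52366} \approx -0.85185$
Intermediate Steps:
$q{\left(D \right)} = \sqrt{5 + 4 D^{2}}$ ($q{\left(D \right)} = \sqrt{\left(D + D\right) \left(D + D\right) + 5} = \sqrt{2 D 2 D + 5} = \sqrt{4 D^{2} + 5} = \sqrt{5 + 4 D^{2}}$)
$\frac{44572 + q{\left(-2 - -20 \right)}}{-36538 - 15828} = \frac{44572 + \sqrt{5 + 4 \left(-2 - -20\right)^{2}}}{-36538 - 15828} = \frac{44572 + \sqrt{5 + 4 \left(-2 + 20\right)^{2}}}{-36538 - 15828} = \frac{44572 + \sqrt{5 + 4 \cdot 18^{2}}}{-52366} = \left(44572 + \sqrt{5 + 4 \cdot 324}\right) \left(- \frac{1}{52366}\right) = \left(44572 + \sqrt{5 + 1296}\right) \left(- \frac{1}{52366}\right) = \left(44572 + \sqrt{1301}\right) \left(- \frac{1}{52366}\right) = - \frac{22286}{26183} - \frac{\sqrt{1301}}{52366}$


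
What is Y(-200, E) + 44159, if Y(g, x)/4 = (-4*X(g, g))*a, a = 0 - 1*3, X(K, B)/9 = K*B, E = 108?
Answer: 17324159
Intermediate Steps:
X(K, B) = 9*B*K (X(K, B) = 9*(K*B) = 9*(B*K) = 9*B*K)
a = -3 (a = 0 - 3 = -3)
Y(g, x) = 432*g² (Y(g, x) = 4*(-36*g*g*(-3)) = 4*(-36*g²*(-3)) = 4*(108*g²) = 432*g²)
Y(-200, E) + 44159 = 432*(-200)² + 44159 = 432*40000 + 44159 = 17280000 + 44159 = 17324159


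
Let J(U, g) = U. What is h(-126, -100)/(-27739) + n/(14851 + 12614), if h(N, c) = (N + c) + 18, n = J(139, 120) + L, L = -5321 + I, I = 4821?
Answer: -4301059/761851635 ≈ -0.0056455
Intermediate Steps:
L = -500 (L = -5321 + 4821 = -500)
n = -361 (n = 139 - 500 = -361)
h(N, c) = 18 + N + c
h(-126, -100)/(-27739) + n/(14851 + 12614) = (18 - 126 - 100)/(-27739) - 361/(14851 + 12614) = -208*(-1/27739) - 361/27465 = 208/27739 - 361*1/27465 = 208/27739 - 361/27465 = -4301059/761851635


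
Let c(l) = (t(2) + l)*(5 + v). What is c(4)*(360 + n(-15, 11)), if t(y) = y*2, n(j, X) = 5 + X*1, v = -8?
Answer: -9024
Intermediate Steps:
n(j, X) = 5 + X
t(y) = 2*y
c(l) = -12 - 3*l (c(l) = (2*2 + l)*(5 - 8) = (4 + l)*(-3) = -12 - 3*l)
c(4)*(360 + n(-15, 11)) = (-12 - 3*4)*(360 + (5 + 11)) = (-12 - 12)*(360 + 16) = -24*376 = -9024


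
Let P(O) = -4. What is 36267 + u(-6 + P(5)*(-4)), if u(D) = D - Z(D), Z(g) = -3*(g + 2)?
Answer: 36313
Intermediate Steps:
Z(g) = -6 - 3*g (Z(g) = -3*(2 + g) = -6 - 3*g)
u(D) = 6 + 4*D (u(D) = D - (-6 - 3*D) = D + (6 + 3*D) = 6 + 4*D)
36267 + u(-6 + P(5)*(-4)) = 36267 + (6 + 4*(-6 - 4*(-4))) = 36267 + (6 + 4*(-6 + 16)) = 36267 + (6 + 4*10) = 36267 + (6 + 40) = 36267 + 46 = 36313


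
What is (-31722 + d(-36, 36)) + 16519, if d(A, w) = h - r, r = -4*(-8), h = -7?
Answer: -15242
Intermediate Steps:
r = 32
d(A, w) = -39 (d(A, w) = -7 - 1*32 = -7 - 32 = -39)
(-31722 + d(-36, 36)) + 16519 = (-31722 - 39) + 16519 = -31761 + 16519 = -15242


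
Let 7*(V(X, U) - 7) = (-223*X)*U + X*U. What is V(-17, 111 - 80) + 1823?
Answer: 129804/7 ≈ 18543.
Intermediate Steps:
V(X, U) = 7 - 222*U*X/7 (V(X, U) = 7 + ((-223*X)*U + X*U)/7 = 7 + (-223*U*X + U*X)/7 = 7 + (-222*U*X)/7 = 7 - 222*U*X/7)
V(-17, 111 - 80) + 1823 = (7 - 222/7*(111 - 80)*(-17)) + 1823 = (7 - 222/7*31*(-17)) + 1823 = (7 + 116994/7) + 1823 = 117043/7 + 1823 = 129804/7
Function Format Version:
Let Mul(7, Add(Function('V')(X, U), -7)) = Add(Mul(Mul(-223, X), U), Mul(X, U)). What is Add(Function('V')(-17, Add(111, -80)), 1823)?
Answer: Rational(129804, 7) ≈ 18543.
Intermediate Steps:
Function('V')(X, U) = Add(7, Mul(Rational(-222, 7), U, X)) (Function('V')(X, U) = Add(7, Mul(Rational(1, 7), Add(Mul(Mul(-223, X), U), Mul(X, U)))) = Add(7, Mul(Rational(1, 7), Add(Mul(-223, U, X), Mul(U, X)))) = Add(7, Mul(Rational(1, 7), Mul(-222, U, X))) = Add(7, Mul(Rational(-222, 7), U, X)))
Add(Function('V')(-17, Add(111, -80)), 1823) = Add(Add(7, Mul(Rational(-222, 7), Add(111, -80), -17)), 1823) = Add(Add(7, Mul(Rational(-222, 7), 31, -17)), 1823) = Add(Add(7, Rational(116994, 7)), 1823) = Add(Rational(117043, 7), 1823) = Rational(129804, 7)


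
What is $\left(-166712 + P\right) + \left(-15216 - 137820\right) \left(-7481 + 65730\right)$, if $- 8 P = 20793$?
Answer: $- \frac{71314906201}{8} \approx -8.9144 \cdot 10^{9}$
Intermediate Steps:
$P = - \frac{20793}{8}$ ($P = \left(- \frac{1}{8}\right) 20793 = - \frac{20793}{8} \approx -2599.1$)
$\left(-166712 + P\right) + \left(-15216 - 137820\right) \left(-7481 + 65730\right) = \left(-166712 - \frac{20793}{8}\right) + \left(-15216 - 137820\right) \left(-7481 + 65730\right) = - \frac{1354489}{8} - 8914193964 = - \frac{71314906201}{8}$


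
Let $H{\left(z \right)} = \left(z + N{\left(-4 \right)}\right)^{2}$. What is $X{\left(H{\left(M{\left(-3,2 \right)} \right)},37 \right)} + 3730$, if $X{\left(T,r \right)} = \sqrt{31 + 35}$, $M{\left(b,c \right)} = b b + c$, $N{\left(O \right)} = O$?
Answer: $3730 + \sqrt{66} \approx 3738.1$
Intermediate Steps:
$M{\left(b,c \right)} = c + b^{2}$ ($M{\left(b,c \right)} = b^{2} + c = c + b^{2}$)
$H{\left(z \right)} = \left(-4 + z\right)^{2}$ ($H{\left(z \right)} = \left(z - 4\right)^{2} = \left(-4 + z\right)^{2}$)
$X{\left(T,r \right)} = \sqrt{66}$
$X{\left(H{\left(M{\left(-3,2 \right)} \right)},37 \right)} + 3730 = \sqrt{66} + 3730 = 3730 + \sqrt{66}$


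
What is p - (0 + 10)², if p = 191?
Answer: 91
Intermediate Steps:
p - (0 + 10)² = 191 - (0 + 10)² = 191 - 1*10² = 191 - 1*100 = 191 - 100 = 91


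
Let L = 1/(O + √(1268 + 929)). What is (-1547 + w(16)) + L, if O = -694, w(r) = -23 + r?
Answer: -745048900/479439 - 13*√13/479439 ≈ -1554.0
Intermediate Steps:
L = 1/(-694 + 13*√13) (L = 1/(-694 + √(1268 + 929)) = 1/(-694 + √2197) = 1/(-694 + 13*√13) ≈ -0.0015453)
(-1547 + w(16)) + L = (-1547 + (-23 + 16)) + (-694/479439 - 13*√13/479439) = (-1547 - 7) + (-694/479439 - 13*√13/479439) = -1554 + (-694/479439 - 13*√13/479439) = -745048900/479439 - 13*√13/479439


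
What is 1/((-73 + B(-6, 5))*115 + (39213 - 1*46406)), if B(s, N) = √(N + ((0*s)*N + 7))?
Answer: -1299/20235587 - 115*√3/121413522 ≈ -6.5834e-5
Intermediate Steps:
B(s, N) = √(7 + N) (B(s, N) = √(N + (0*N + 7)) = √(N + (0 + 7)) = √(N + 7) = √(7 + N))
1/((-73 + B(-6, 5))*115 + (39213 - 1*46406)) = 1/((-73 + √(7 + 5))*115 + (39213 - 1*46406)) = 1/((-73 + √12)*115 + (39213 - 46406)) = 1/((-73 + 2*√3)*115 - 7193) = 1/((-8395 + 230*√3) - 7193) = 1/(-15588 + 230*√3)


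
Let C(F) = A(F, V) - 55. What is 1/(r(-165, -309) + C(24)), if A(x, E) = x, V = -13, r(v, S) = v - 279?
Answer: -1/475 ≈ -0.0021053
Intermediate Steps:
r(v, S) = -279 + v
C(F) = -55 + F (C(F) = F - 55 = -55 + F)
1/(r(-165, -309) + C(24)) = 1/((-279 - 165) + (-55 + 24)) = 1/(-444 - 31) = 1/(-475) = -1/475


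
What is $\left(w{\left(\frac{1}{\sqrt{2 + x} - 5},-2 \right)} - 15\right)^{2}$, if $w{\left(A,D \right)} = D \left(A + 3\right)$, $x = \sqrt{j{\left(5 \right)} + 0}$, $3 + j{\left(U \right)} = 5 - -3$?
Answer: $\left(21 - \frac{2}{5 - \sqrt{2 + \sqrt{5}}}\right)^{2} \approx 412.91$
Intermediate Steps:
$j{\left(U \right)} = 5$ ($j{\left(U \right)} = -3 + \left(5 - -3\right) = -3 + \left(5 + 3\right) = -3 + 8 = 5$)
$x = \sqrt{5}$ ($x = \sqrt{5 + 0} = \sqrt{5} \approx 2.2361$)
$w{\left(A,D \right)} = D \left(3 + A\right)$
$\left(w{\left(\frac{1}{\sqrt{2 + x} - 5},-2 \right)} - 15\right)^{2} = \left(- 2 \left(3 + \frac{1}{\sqrt{2 + \sqrt{5}} - 5}\right) - 15\right)^{2} = \left(- 2 \left(3 + \frac{1}{-5 + \sqrt{2 + \sqrt{5}}}\right) - 15\right)^{2} = \left(\left(-6 - \frac{2}{-5 + \sqrt{2 + \sqrt{5}}}\right) - 15\right)^{2} = \left(-21 - \frac{2}{-5 + \sqrt{2 + \sqrt{5}}}\right)^{2}$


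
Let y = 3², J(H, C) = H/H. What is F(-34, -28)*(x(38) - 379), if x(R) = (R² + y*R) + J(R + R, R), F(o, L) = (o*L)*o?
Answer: -45574144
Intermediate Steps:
J(H, C) = 1
F(o, L) = L*o² (F(o, L) = (L*o)*o = L*o²)
y = 9
x(R) = 1 + R² + 9*R (x(R) = (R² + 9*R) + 1 = 1 + R² + 9*R)
F(-34, -28)*(x(38) - 379) = (-28*(-34)²)*((1 + 38² + 9*38) - 379) = (-28*1156)*((1 + 1444 + 342) - 379) = -32368*(1787 - 379) = -32368*1408 = -45574144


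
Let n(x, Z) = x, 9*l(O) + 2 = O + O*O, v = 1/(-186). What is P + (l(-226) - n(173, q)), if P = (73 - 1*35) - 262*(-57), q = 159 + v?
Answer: 184039/9 ≈ 20449.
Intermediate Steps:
v = -1/186 ≈ -0.0053763
q = 29573/186 (q = 159 - 1/186 = 29573/186 ≈ 158.99)
l(O) = -2/9 + O/9 + O²/9 (l(O) = -2/9 + (O + O*O)/9 = -2/9 + (O + O²)/9 = -2/9 + (O/9 + O²/9) = -2/9 + O/9 + O²/9)
P = 14972 (P = (73 - 35) + 14934 = 38 + 14934 = 14972)
P + (l(-226) - n(173, q)) = 14972 + ((-2/9 + (⅑)*(-226) + (⅑)*(-226)²) - 1*173) = 14972 + ((-2/9 - 226/9 + (⅑)*51076) - 173) = 14972 + ((-2/9 - 226/9 + 51076/9) - 173) = 14972 + (50848/9 - 173) = 14972 + 49291/9 = 184039/9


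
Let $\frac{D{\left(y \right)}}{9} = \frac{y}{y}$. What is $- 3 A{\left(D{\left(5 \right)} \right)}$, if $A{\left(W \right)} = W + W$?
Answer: $-54$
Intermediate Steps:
$D{\left(y \right)} = 9$ ($D{\left(y \right)} = 9 \frac{y}{y} = 9 \cdot 1 = 9$)
$A{\left(W \right)} = 2 W$
$- 3 A{\left(D{\left(5 \right)} \right)} = - 3 \cdot 2 \cdot 9 = \left(-3\right) 18 = -54$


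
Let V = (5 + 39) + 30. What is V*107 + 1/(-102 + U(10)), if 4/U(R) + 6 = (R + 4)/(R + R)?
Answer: 43121375/5446 ≈ 7918.0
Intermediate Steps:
V = 74 (V = 44 + 30 = 74)
U(R) = 4/(-6 + (4 + R)/(2*R)) (U(R) = 4/(-6 + (R + 4)/(R + R)) = 4/(-6 + (4 + R)/((2*R))) = 4/(-6 + (4 + R)*(1/(2*R))) = 4/(-6 + (4 + R)/(2*R)))
V*107 + 1/(-102 + U(10)) = 74*107 + 1/(-102 - 8*10/(-4 + 11*10)) = 7918 + 1/(-102 - 8*10/(-4 + 110)) = 7918 + 1/(-102 - 8*10/106) = 7918 + 1/(-102 - 8*10*1/106) = 7918 + 1/(-102 - 40/53) = 7918 + 1/(-5446/53) = 7918 - 53/5446 = 43121375/5446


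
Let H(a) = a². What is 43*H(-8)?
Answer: 2752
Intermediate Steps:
43*H(-8) = 43*(-8)² = 43*64 = 2752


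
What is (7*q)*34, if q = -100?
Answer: -23800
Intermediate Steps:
(7*q)*34 = (7*(-100))*34 = -700*34 = -23800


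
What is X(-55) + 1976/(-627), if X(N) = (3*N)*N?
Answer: 299371/33 ≈ 9071.8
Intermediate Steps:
X(N) = 3*N**2
X(-55) + 1976/(-627) = 3*(-55)**2 + 1976/(-627) = 3*3025 + 1976*(-1/627) = 9075 - 104/33 = 299371/33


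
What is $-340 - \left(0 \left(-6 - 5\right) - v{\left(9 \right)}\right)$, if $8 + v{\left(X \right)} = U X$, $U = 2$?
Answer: $-330$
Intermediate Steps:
$v{\left(X \right)} = -8 + 2 X$
$-340 - \left(0 \left(-6 - 5\right) - v{\left(9 \right)}\right) = -340 - \left(0 \left(-6 - 5\right) - \left(-8 + 2 \cdot 9\right)\right) = -340 - \left(0 \left(-11\right) - \left(-8 + 18\right)\right) = -340 - \left(0 - 10\right) = -340 - -10 = -340 + 10 = -330$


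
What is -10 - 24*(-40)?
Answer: 950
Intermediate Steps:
-10 - 24*(-40) = -10 + 960 = 950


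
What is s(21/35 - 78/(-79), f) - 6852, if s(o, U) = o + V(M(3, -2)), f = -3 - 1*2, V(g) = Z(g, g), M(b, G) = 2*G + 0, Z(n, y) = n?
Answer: -2707493/395 ≈ -6854.4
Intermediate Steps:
M(b, G) = 2*G
V(g) = g
f = -5 (f = -3 - 2 = -5)
s(o, U) = -4 + o (s(o, U) = o + 2*(-2) = o - 4 = -4 + o)
s(21/35 - 78/(-79), f) - 6852 = (-4 + (21/35 - 78/(-79))) - 6852 = (-4 + (21*(1/35) - 78*(-1/79))) - 6852 = (-4 + (⅗ + 78/79)) - 6852 = (-4 + 627/395) - 6852 = -953/395 - 6852 = -2707493/395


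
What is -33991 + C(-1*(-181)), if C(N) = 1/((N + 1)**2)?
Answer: -1125917883/33124 ≈ -33991.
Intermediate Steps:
C(N) = (1 + N)**(-2) (C(N) = 1/((1 + N)**2) = (1 + N)**(-2))
-33991 + C(-1*(-181)) = -33991 + (1 - 1*(-181))**(-2) = -33991 + (1 + 181)**(-2) = -33991 + 182**(-2) = -33991 + 1/33124 = -1125917883/33124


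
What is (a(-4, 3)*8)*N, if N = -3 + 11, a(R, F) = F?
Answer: 192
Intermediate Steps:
N = 8
(a(-4, 3)*8)*N = (3*8)*8 = 24*8 = 192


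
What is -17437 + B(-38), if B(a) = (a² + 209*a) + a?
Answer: -23973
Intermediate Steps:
B(a) = a² + 210*a
-17437 + B(-38) = -17437 - 38*(210 - 38) = -17437 - 38*172 = -17437 - 6536 = -23973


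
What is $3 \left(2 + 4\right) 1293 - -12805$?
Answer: $36079$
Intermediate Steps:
$3 \left(2 + 4\right) 1293 - -12805 = 3 \cdot 6 \cdot 1293 + 12805 = 18 \cdot 1293 + 12805 = 23274 + 12805 = 36079$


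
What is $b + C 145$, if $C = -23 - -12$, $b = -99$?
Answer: $-1694$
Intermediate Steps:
$C = -11$ ($C = -23 + 12 = -11$)
$b + C 145 = -99 - 1595 = -1694$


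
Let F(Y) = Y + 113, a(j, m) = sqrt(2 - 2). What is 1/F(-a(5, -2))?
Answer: 1/113 ≈ 0.0088496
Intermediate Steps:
a(j, m) = 0 (a(j, m) = sqrt(0) = 0)
F(Y) = 113 + Y
1/F(-a(5, -2)) = 1/(113 - 1*0) = 1/(113 + 0) = 1/113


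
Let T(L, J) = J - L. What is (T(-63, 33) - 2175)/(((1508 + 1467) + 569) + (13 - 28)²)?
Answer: -2079/3769 ≈ -0.55161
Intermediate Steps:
(T(-63, 33) - 2175)/(((1508 + 1467) + 569) + (13 - 28)²) = ((33 - 1*(-63)) - 2175)/(((1508 + 1467) + 569) + (13 - 28)²) = ((33 + 63) - 2175)/((2975 + 569) + (-15)²) = (96 - 2175)/(3544 + 225) = -2079/3769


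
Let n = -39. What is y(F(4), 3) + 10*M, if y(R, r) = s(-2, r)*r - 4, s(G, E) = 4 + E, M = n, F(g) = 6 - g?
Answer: -373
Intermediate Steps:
M = -39
y(R, r) = -4 + r*(4 + r) (y(R, r) = (4 + r)*r - 4 = r*(4 + r) - 4 = -4 + r*(4 + r))
y(F(4), 3) + 10*M = (-4 + 3*(4 + 3)) + 10*(-39) = (-4 + 3*7) - 390 = (-4 + 21) - 390 = 17 - 390 = -373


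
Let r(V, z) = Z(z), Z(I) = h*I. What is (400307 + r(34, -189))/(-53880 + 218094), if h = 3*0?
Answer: 400307/164214 ≈ 2.4377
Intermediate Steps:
h = 0
Z(I) = 0 (Z(I) = 0*I = 0)
r(V, z) = 0
(400307 + r(34, -189))/(-53880 + 218094) = (400307 + 0)/(-53880 + 218094) = 400307/164214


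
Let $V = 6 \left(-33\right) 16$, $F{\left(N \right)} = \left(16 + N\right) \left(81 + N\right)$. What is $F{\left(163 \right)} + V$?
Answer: $40508$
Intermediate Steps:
$V = -3168$ ($V = \left(-198\right) 16 = -3168$)
$F{\left(163 \right)} + V = \left(1296 + 163^{2} + 97 \cdot 163\right) - 3168 = \left(1296 + 26569 + 15811\right) - 3168 = 43676 - 3168 = 40508$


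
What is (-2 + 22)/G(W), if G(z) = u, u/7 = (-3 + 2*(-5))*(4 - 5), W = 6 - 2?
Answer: 20/91 ≈ 0.21978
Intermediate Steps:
W = 4
u = 91 (u = 7*((-3 + 2*(-5))*(4 - 5)) = 7*((-3 - 10)*(-1)) = 7*(-13*(-1)) = 7*13 = 91)
G(z) = 91
(-2 + 22)/G(W) = (-2 + 22)/91 = (1/91)*20 = 20/91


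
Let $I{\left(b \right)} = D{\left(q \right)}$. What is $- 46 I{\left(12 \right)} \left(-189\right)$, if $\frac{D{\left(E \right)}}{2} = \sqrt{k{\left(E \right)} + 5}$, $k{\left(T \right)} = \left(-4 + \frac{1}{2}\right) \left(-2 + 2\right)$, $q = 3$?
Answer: $17388 \sqrt{5} \approx 38881.0$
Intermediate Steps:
$k{\left(T \right)} = 0$ ($k{\left(T \right)} = \left(-4 + \frac{1}{2}\right) 0 = \left(- \frac{7}{2}\right) 0 = 0$)
$D{\left(E \right)} = 2 \sqrt{5}$ ($D{\left(E \right)} = 2 \sqrt{0 + 5} = 2 \sqrt{5}$)
$I{\left(b \right)} = 2 \sqrt{5}$
$- 46 I{\left(12 \right)} \left(-189\right) = - 46 \cdot 2 \sqrt{5} \left(-189\right) = - 92 \sqrt{5} \left(-189\right) = 17388 \sqrt{5}$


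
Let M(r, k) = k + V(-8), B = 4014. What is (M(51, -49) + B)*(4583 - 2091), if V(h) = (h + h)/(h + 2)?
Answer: 29662276/3 ≈ 9.8874e+6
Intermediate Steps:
V(h) = 2*h/(2 + h) (V(h) = (2*h)/(2 + h) = 2*h/(2 + h))
M(r, k) = 8/3 + k (M(r, k) = k + 2*(-8)/(2 - 8) = k + 2*(-8)/(-6) = k + 2*(-8)*(-1/6) = k + 8/3 = 8/3 + k)
(M(51, -49) + B)*(4583 - 2091) = ((8/3 - 49) + 4014)*(4583 - 2091) = (-139/3 + 4014)*2492 = (11903/3)*2492 = 29662276/3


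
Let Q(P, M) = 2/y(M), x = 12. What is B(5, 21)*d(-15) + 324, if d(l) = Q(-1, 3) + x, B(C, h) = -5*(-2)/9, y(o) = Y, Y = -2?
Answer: 3026/9 ≈ 336.22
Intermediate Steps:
y(o) = -2
Q(P, M) = -1 (Q(P, M) = 2/(-2) = 2*(-½) = -1)
B(C, h) = 10/9 (B(C, h) = 10*(⅑) = 10/9)
d(l) = 11 (d(l) = -1 + 12 = 11)
B(5, 21)*d(-15) + 324 = (10/9)*11 + 324 = 110/9 + 324 = 3026/9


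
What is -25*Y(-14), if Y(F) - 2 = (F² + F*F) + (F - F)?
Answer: -9850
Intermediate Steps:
Y(F) = 2 + 2*F² (Y(F) = 2 + ((F² + F*F) + (F - F)) = 2 + ((F² + F²) + 0) = 2 + (2*F² + 0) = 2 + 2*F²)
-25*Y(-14) = -25*(2 + 2*(-14)²) = -25*(2 + 2*196) = -25*(2 + 392) = -25*394 = -9850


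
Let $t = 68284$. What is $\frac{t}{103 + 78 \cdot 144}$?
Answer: $\frac{68284}{11335} \approx 6.0242$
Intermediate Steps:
$\frac{t}{103 + 78 \cdot 144} = \frac{68284}{103 + 78 \cdot 144} = \frac{68284}{103 + 11232} = \frac{68284}{11335}$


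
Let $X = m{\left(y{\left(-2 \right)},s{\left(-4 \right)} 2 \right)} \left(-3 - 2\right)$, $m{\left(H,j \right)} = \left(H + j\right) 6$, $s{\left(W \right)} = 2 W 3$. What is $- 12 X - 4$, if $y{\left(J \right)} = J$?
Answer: $-18004$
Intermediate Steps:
$s{\left(W \right)} = 6 W$
$m{\left(H,j \right)} = 6 H + 6 j$
$X = 1500$ ($X = \left(6 \left(-2\right) + 6 \cdot 6 \left(-4\right) 2\right) \left(-3 - 2\right) = \left(-12 + 6 \left(\left(-24\right) 2\right)\right) \left(-5\right) = \left(-12 + 6 \left(-48\right)\right) \left(-5\right) = \left(-12 - 288\right) \left(-5\right) = \left(-300\right) \left(-5\right) = 1500$)
$- 12 X - 4 = \left(-12\right) 1500 - 4 = -18000 - 4 = -18004$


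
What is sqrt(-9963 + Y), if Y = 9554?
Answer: I*sqrt(409) ≈ 20.224*I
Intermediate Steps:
sqrt(-9963 + Y) = sqrt(-9963 + 9554) = sqrt(-409) = I*sqrt(409)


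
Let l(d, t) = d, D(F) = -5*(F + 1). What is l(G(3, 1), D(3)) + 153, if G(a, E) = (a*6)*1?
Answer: 171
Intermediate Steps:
G(a, E) = 6*a (G(a, E) = (6*a)*1 = 6*a)
D(F) = -5 - 5*F (D(F) = -5*(1 + F) = -5 - 5*F)
l(G(3, 1), D(3)) + 153 = 6*3 + 153 = 18 + 153 = 171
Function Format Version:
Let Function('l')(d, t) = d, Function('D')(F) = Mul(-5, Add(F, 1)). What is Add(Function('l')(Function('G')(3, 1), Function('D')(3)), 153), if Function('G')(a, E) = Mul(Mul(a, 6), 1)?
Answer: 171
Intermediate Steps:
Function('G')(a, E) = Mul(6, a) (Function('G')(a, E) = Mul(Mul(6, a), 1) = Mul(6, a))
Function('D')(F) = Add(-5, Mul(-5, F)) (Function('D')(F) = Mul(-5, Add(1, F)) = Add(-5, Mul(-5, F)))
Add(Function('l')(Function('G')(3, 1), Function('D')(3)), 153) = Add(Mul(6, 3), 153) = Add(18, 153) = 171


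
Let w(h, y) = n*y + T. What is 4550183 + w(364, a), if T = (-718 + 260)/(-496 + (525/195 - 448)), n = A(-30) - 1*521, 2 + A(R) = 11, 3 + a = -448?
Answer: 58506265469/12237 ≈ 4.7811e+6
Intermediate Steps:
a = -451 (a = -3 - 448 = -451)
A(R) = 9 (A(R) = -2 + 11 = 9)
n = -512 (n = 9 - 1*521 = 9 - 521 = -512)
T = 5954/12237 (T = -458/(-496 + (525*(1/195) - 448)) = -458/(-496 + (35/13 - 448)) = -458/(-496 - 5789/13) = -458/(-12237/13) = -458*(-13/12237) = 5954/12237 ≈ 0.48656)
w(h, y) = 5954/12237 - 512*y (w(h, y) = -512*y + 5954/12237 = 5954/12237 - 512*y)
4550183 + w(364, a) = 4550183 + (5954/12237 - 512*(-451)) = 4550183 + (5954/12237 + 230912) = 4550183 + 2825676098/12237 = 58506265469/12237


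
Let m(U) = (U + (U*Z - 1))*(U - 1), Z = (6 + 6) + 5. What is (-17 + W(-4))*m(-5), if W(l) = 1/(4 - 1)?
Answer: -9100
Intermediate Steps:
Z = 17 (Z = 12 + 5 = 17)
m(U) = (-1 + U)*(-1 + 18*U) (m(U) = (U + (U*17 - 1))*(U - 1) = (U + (17*U - 1))*(-1 + U) = (U + (-1 + 17*U))*(-1 + U) = (-1 + 18*U)*(-1 + U) = (-1 + U)*(-1 + 18*U))
W(l) = 1/3
(-17 + W(-4))*m(-5) = (-17 + 1/3)*(1 - 19*(-5) + 18*(-5)**2) = -50*(1 + 95 + 18*25)/3 = -50*(1 + 95 + 450)/3 = -50/3*546 = -9100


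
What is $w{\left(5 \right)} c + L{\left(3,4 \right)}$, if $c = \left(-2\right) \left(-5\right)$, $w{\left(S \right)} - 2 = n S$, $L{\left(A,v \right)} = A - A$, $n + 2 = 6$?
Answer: $220$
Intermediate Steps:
$n = 4$ ($n = -2 + 6 = 4$)
$L{\left(A,v \right)} = 0$
$w{\left(S \right)} = 2 + 4 S$
$c = 10$
$w{\left(5 \right)} c + L{\left(3,4 \right)} = \left(2 + 4 \cdot 5\right) 10 + 0 = \left(2 + 20\right) 10 + 0 = 22 \cdot 10 + 0 = 220 + 0 = 220$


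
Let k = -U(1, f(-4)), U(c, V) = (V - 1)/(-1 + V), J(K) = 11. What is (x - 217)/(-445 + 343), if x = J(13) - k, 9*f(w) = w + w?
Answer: 205/102 ≈ 2.0098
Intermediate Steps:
f(w) = 2*w/9 (f(w) = (w + w)/9 = (2*w)/9 = 2*w/9)
U(c, V) = 1 (U(c, V) = (-1 + V)/(-1 + V) = 1)
k = -1 (k = -1*1 = -1)
x = 12 (x = 11 - 1*(-1) = 11 + 1 = 12)
(x - 217)/(-445 + 343) = (12 - 217)/(-445 + 343) = -205/(-102) = -205*(-1/102) = 205/102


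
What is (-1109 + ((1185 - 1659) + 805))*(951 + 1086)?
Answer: -1584786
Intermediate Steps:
(-1109 + ((1185 - 1659) + 805))*(951 + 1086) = (-1109 + (-474 + 805))*2037 = (-1109 + 331)*2037 = -778*2037 = -1584786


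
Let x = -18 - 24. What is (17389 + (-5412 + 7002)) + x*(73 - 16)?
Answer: 16585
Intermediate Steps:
x = -42
(17389 + (-5412 + 7002)) + x*(73 - 16) = (17389 + (-5412 + 7002)) - 42*(73 - 16) = (17389 + 1590) - 42*57 = 18979 - 2394 = 16585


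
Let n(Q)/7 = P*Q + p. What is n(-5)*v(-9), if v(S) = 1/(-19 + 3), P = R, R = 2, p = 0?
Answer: 35/8 ≈ 4.3750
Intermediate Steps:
P = 2
n(Q) = 14*Q (n(Q) = 7*(2*Q + 0) = 7*(2*Q) = 14*Q)
v(S) = -1/16 (v(S) = 1/(-16) = -1/16)
n(-5)*v(-9) = (14*(-5))*(-1/16) = -70*(-1/16) = 35/8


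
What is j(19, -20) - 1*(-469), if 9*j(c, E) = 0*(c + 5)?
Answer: 469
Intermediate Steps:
j(c, E) = 0 (j(c, E) = (0*(c + 5))/9 = (0*(5 + c))/9 = (1/9)*0 = 0)
j(19, -20) - 1*(-469) = 0 - 1*(-469) = 0 + 469 = 469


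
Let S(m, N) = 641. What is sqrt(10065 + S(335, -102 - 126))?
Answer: sqrt(10706) ≈ 103.47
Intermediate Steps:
sqrt(10065 + S(335, -102 - 126)) = sqrt(10065 + 641) = sqrt(10706)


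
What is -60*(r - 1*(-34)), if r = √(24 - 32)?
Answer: -2040 - 120*I*√2 ≈ -2040.0 - 169.71*I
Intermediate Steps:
r = 2*I*√2 (r = √(-8) = 2*I*√2 ≈ 2.8284*I)
-60*(r - 1*(-34)) = -60*(2*I*√2 - 1*(-34)) = -60*(2*I*√2 + 34) = -60*(34 + 2*I*√2) = -2040 - 120*I*√2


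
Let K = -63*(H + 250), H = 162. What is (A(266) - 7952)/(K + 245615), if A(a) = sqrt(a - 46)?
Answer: -7952/219659 + 2*sqrt(55)/219659 ≈ -0.036134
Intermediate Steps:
K = -25956 (K = -63*(162 + 250) = -63*412 = -25956)
A(a) = sqrt(-46 + a)
(A(266) - 7952)/(K + 245615) = (sqrt(-46 + 266) - 7952)/(-25956 + 245615) = (sqrt(220) - 7952)/219659 = (2*sqrt(55) - 7952)*(1/219659) = (-7952 + 2*sqrt(55))*(1/219659) = -7952/219659 + 2*sqrt(55)/219659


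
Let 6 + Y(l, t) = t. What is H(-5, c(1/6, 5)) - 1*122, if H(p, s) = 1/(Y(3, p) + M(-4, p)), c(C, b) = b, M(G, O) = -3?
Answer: -1709/14 ≈ -122.07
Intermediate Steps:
Y(l, t) = -6 + t
H(p, s) = 1/(-9 + p) (H(p, s) = 1/((-6 + p) - 3) = 1/(-9 + p))
H(-5, c(1/6, 5)) - 1*122 = 1/(-9 - 5) - 1*122 = 1/(-14) - 122 = -1/14 - 122 = -1709/14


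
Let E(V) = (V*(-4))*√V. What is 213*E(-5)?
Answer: 4260*I*√5 ≈ 9525.7*I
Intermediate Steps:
E(V) = -4*V^(3/2) (E(V) = (-4*V)*√V = -4*V^(3/2))
213*E(-5) = 213*(-(-20)*I*√5) = 213*(20*I*√5) = 4260*I*√5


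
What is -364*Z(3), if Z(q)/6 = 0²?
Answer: 0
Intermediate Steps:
Z(q) = 0 (Z(q) = 6*0² = 6*0 = 0)
-364*Z(3) = -364*0 = 0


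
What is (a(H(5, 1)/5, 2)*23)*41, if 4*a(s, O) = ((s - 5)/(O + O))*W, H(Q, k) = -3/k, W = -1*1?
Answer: 6601/20 ≈ 330.05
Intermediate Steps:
W = -1
a(s, O) = -(-5 + s)/(8*O) (a(s, O) = (((s - 5)/(O + O))*(-1))/4 = (((-5 + s)/((2*O)))*(-1))/4 = (((-5 + s)*(1/(2*O)))*(-1))/4 = (((-5 + s)/(2*O))*(-1))/4 = (-(-5 + s)/(2*O))/4 = -(-5 + s)/(8*O))
(a(H(5, 1)/5, 2)*23)*41 = (((⅛)*(5 - (-3/1)/5)/2)*23)*41 = (((⅛)*(½)*(5 - (-3*1)/5))*23)*41 = (((⅛)*(½)*(5 - (-3)/5))*23)*41 = (((⅛)*(½)*(5 - 1*(-⅗)))*23)*41 = (((⅛)*(½)*(5 + ⅗))*23)*41 = (((⅛)*(½)*(28/5))*23)*41 = ((7/20)*23)*41 = (161/20)*41 = 6601/20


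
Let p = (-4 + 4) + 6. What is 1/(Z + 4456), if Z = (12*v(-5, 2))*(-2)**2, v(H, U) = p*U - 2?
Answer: 1/4936 ≈ 0.00020259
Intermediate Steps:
p = 6 (p = 0 + 6 = 6)
v(H, U) = -2 + 6*U (v(H, U) = 6*U - 2 = -2 + 6*U)
Z = 480 (Z = (12*(-2 + 6*2))*(-2)**2 = (12*(-2 + 12))*4 = (12*10)*4 = 120*4 = 480)
1/(Z + 4456) = 1/(480 + 4456) = 1/4936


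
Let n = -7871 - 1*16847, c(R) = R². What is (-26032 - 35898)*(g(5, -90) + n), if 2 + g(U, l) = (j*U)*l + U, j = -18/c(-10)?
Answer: 1525583620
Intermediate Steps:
n = -24718 (n = -7871 - 16847 = -24718)
j = -9/50 (j = -18/((-10)²) = -18/100 = -18*1/100 = -9/50 ≈ -0.18000)
g(U, l) = -2 + U - 9*U*l/50 (g(U, l) = -2 + ((-9*U/50)*l + U) = -2 + (-9*U*l/50 + U) = -2 + (U - 9*U*l/50) = -2 + U - 9*U*l/50)
(-26032 - 35898)*(g(5, -90) + n) = (-26032 - 35898)*((-2 + 5 - 9/50*5*(-90)) - 24718) = -61930*((-2 + 5 + 81) - 24718) = -61930*(84 - 24718) = -61930*(-24634) = 1525583620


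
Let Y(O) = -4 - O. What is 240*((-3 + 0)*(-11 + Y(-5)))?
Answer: 7200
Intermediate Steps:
240*((-3 + 0)*(-11 + Y(-5))) = 240*((-3 + 0)*(-11 + (-4 - 1*(-5)))) = 240*(-3*(-11 + (-4 + 5))) = 240*(-3*(-11 + 1)) = 240*(-3*(-10)) = 240*30 = 7200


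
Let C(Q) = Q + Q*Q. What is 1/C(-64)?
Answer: 1/4032 ≈ 0.00024802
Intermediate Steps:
C(Q) = Q + Q²
1/C(-64) = 1/(-64*(1 - 64)) = 1/(-64*(-63)) = 1/4032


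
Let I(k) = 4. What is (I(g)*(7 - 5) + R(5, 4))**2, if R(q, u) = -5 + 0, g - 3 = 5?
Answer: 9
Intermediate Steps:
g = 8 (g = 3 + 5 = 8)
R(q, u) = -5
(I(g)*(7 - 5) + R(5, 4))**2 = (4*(7 - 5) - 5)**2 = (4*2 - 5)**2 = (8 - 5)**2 = 3**2 = 9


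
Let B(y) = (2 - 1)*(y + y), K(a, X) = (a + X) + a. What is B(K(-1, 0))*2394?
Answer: -9576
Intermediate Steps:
K(a, X) = X + 2*a (K(a, X) = (X + a) + a = X + 2*a)
B(y) = 2*y (B(y) = 1*(2*y) = 2*y)
B(K(-1, 0))*2394 = (2*(0 + 2*(-1)))*2394 = (2*(0 - 2))*2394 = (2*(-2))*2394 = -4*2394 = -9576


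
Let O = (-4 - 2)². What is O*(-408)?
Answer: -14688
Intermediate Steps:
O = 36 (O = (-6)² = 36)
O*(-408) = 36*(-408) = -14688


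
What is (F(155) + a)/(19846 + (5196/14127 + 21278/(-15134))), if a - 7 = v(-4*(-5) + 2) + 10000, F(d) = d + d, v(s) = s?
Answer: 368409618017/707135584531 ≈ 0.52099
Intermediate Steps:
F(d) = 2*d
a = 10029 (a = 7 + ((-4*(-5) + 2) + 10000) = 7 + ((20 + 2) + 10000) = 7 + (22 + 10000) = 7 + 10022 = 10029)
(F(155) + a)/(19846 + (5196/14127 + 21278/(-15134))) = (2*155 + 10029)/(19846 + (5196/14127 + 21278/(-15134))) = (310 + 10029)/(19846 + (5196*(1/14127) + 21278*(-1/15134))) = 10339/(19846 + (1732/4709 - 10639/7567)) = 10339/(19846 - 36993007/35633003) = 10339/(707135584531/35633003) = 10339*(35633003/707135584531) = 368409618017/707135584531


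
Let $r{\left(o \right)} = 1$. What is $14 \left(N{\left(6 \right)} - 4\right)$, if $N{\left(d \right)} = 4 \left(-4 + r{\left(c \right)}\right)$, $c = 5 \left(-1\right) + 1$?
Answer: $-224$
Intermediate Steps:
$c = -4$ ($c = -5 + 1 = -4$)
$N{\left(d \right)} = -12$ ($N{\left(d \right)} = 4 \left(-4 + 1\right) = 4 \left(-3\right) = -12$)
$14 \left(N{\left(6 \right)} - 4\right) = 14 \left(-12 - 4\right) = 14 \left(-16\right) = -224$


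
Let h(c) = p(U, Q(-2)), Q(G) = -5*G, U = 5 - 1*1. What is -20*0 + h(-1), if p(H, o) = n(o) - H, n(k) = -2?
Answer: -6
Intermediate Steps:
U = 4 (U = 5 - 1 = 4)
p(H, o) = -2 - H
h(c) = -6 (h(c) = -2 - 1*4 = -2 - 4 = -6)
-20*0 + h(-1) = -20*0 - 6 = 0 - 6 = -6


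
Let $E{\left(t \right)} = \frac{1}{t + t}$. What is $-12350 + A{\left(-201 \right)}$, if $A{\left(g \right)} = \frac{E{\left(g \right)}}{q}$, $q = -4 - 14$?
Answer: $- \frac{89364599}{7236} \approx -12350.0$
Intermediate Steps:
$q = -18$ ($q = -4 - 14 = -18$)
$E{\left(t \right)} = \frac{1}{2 t}$
$A{\left(g \right)} = - \frac{1}{36 g}$ ($A{\left(g \right)} = \frac{\frac{1}{2} \frac{1}{g}}{-18} = \frac{1}{2 g} \left(- \frac{1}{18}\right) = - \frac{1}{36 g}$)
$-12350 + A{\left(-201 \right)} = -12350 - \frac{1}{36 \left(-201\right)} = -12350 - - \frac{1}{7236} = -12350 + \frac{1}{7236} = - \frac{89364599}{7236}$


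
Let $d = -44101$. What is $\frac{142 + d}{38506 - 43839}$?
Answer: $\frac{43959}{5333} \approx 8.2428$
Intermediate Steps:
$\frac{142 + d}{38506 - 43839} = \frac{142 - 44101}{38506 - 43839} = - \frac{43959}{-5333} = \left(-43959\right) \left(- \frac{1}{5333}\right) = \frac{43959}{5333}$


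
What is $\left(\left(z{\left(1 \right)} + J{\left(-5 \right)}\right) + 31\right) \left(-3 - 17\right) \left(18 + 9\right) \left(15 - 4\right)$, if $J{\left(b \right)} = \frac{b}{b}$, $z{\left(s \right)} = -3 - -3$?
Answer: $-190080$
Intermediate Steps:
$z{\left(s \right)} = 0$ ($z{\left(s \right)} = -3 + 3 = 0$)
$J{\left(b \right)} = 1$
$\left(\left(z{\left(1 \right)} + J{\left(-5 \right)}\right) + 31\right) \left(-3 - 17\right) \left(18 + 9\right) \left(15 - 4\right) = \left(\left(0 + 1\right) + 31\right) \left(-3 - 17\right) \left(18 + 9\right) \left(15 - 4\right) = \left(1 + 31\right) \left(\left(-20\right) 27\right) \left(15 - 4\right) = 32 \left(-540\right) 11 = \left(-17280\right) 11 = -190080$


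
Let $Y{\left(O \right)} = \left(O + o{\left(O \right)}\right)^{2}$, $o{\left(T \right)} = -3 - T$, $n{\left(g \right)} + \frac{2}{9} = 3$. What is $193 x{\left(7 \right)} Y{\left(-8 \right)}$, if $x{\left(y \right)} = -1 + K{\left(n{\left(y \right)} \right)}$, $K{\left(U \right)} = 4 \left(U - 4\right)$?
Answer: $-10229$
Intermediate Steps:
$n{\left(g \right)} = \frac{25}{9}$ ($n{\left(g \right)} = - \frac{2}{9} + 3 = \frac{25}{9}$)
$K{\left(U \right)} = -16 + 4 U$ ($K{\left(U \right)} = 4 \left(-4 + U\right) = -16 + 4 U$)
$x{\left(y \right)} = - \frac{53}{9}$ ($x{\left(y \right)} = -1 + \left(-16 + 4 \cdot \frac{25}{9}\right) = -1 + \left(-16 + \frac{100}{9}\right) = -1 - \frac{44}{9} = - \frac{53}{9}$)
$Y{\left(O \right)} = 9$ ($Y{\left(O \right)} = \left(O - \left(3 + O\right)\right)^{2} = \left(-3\right)^{2} = 9$)
$193 x{\left(7 \right)} Y{\left(-8 \right)} = 193 \left(- \frac{53}{9}\right) 9 = \left(- \frac{10229}{9}\right) 9 = -10229$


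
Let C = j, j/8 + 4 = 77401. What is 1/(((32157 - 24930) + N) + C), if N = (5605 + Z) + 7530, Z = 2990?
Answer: 1/642528 ≈ 1.5564e-6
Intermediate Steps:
N = 16125 (N = (5605 + 2990) + 7530 = 8595 + 7530 = 16125)
j = 619176 (j = -32 + 8*77401 = -32 + 619208 = 619176)
C = 619176
1/(((32157 - 24930) + N) + C) = 1/(((32157 - 24930) + 16125) + 619176) = 1/((7227 + 16125) + 619176) = 1/(23352 + 619176) = 1/642528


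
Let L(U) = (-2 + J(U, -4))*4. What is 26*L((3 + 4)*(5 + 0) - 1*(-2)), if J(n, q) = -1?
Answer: -312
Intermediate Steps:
L(U) = -12 (L(U) = (-2 - 1)*4 = -3*4 = -12)
26*L((3 + 4)*(5 + 0) - 1*(-2)) = 26*(-12) = -312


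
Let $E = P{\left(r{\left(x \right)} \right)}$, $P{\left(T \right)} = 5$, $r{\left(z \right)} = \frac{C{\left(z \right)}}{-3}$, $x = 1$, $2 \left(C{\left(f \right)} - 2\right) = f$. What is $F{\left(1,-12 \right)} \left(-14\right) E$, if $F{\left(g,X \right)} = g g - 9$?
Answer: $560$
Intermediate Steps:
$C{\left(f \right)} = 2 + \frac{f}{2}$
$r{\left(z \right)} = - \frac{2}{3} - \frac{z}{6}$ ($r{\left(z \right)} = \frac{2 + \frac{z}{2}}{-3} = \left(2 + \frac{z}{2}\right) \left(- \frac{1}{3}\right) = - \frac{2}{3} - \frac{z}{6}$)
$F{\left(g,X \right)} = -9 + g^{2}$ ($F{\left(g,X \right)} = g^{2} - 9 = -9 + g^{2}$)
$E = 5$
$F{\left(1,-12 \right)} \left(-14\right) E = \left(-9 + 1^{2}\right) \left(-14\right) 5 = \left(-9 + 1\right) \left(-14\right) 5 = \left(-8\right) \left(-14\right) 5 = 112 \cdot 5 = 560$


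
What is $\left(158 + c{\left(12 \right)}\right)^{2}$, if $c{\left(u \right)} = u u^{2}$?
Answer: $3556996$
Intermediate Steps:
$c{\left(u \right)} = u^{3}$
$\left(158 + c{\left(12 \right)}\right)^{2} = \left(158 + 12^{3}\right)^{2} = \left(158 + 1728\right)^{2} = 1886^{2} = 3556996$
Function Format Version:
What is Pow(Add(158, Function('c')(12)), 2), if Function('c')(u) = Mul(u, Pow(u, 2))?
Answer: 3556996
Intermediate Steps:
Function('c')(u) = Pow(u, 3)
Pow(Add(158, Function('c')(12)), 2) = Pow(Add(158, Pow(12, 3)), 2) = Pow(Add(158, 1728), 2) = Pow(1886, 2) = 3556996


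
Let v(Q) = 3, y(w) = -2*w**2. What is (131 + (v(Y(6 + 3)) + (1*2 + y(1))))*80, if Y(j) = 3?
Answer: 10720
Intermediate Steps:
(131 + (v(Y(6 + 3)) + (1*2 + y(1))))*80 = (131 + (3 + (1*2 - 2*1**2)))*80 = (131 + (3 + (2 - 2*1)))*80 = (131 + (3 + (2 - 2)))*80 = (131 + (3 + 0))*80 = (131 + 3)*80 = 134*80 = 10720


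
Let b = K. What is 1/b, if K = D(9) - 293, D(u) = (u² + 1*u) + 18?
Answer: -1/185 ≈ -0.0054054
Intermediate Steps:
D(u) = 18 + u + u² (D(u) = (u² + u) + 18 = (u + u²) + 18 = 18 + u + u²)
K = -185 (K = (18 + 9 + 9²) - 293 = (18 + 9 + 81) - 293 = 108 - 293 = -185)
b = -185
1/b = 1/(-185) = -1/185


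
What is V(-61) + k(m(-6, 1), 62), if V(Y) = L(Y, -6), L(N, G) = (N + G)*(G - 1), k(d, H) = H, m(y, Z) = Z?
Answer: 531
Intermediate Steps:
L(N, G) = (-1 + G)*(G + N) (L(N, G) = (G + N)*(-1 + G) = (-1 + G)*(G + N))
V(Y) = 42 - 7*Y (V(Y) = (-6)² - 1*(-6) - Y - 6*Y = 36 + 6 - Y - 6*Y = 42 - 7*Y)
V(-61) + k(m(-6, 1), 62) = (42 - 7*(-61)) + 62 = (42 + 427) + 62 = 469 + 62 = 531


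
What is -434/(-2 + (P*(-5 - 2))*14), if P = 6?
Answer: 217/295 ≈ 0.73559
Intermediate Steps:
-434/(-2 + (P*(-5 - 2))*14) = -434/(-2 + (6*(-5 - 2))*14) = -434/(-2 + (6*(-7))*14) = -434/(-2 - 42*14) = -434/(-2 - 588) = -434/(-590) = -434*(-1/590) = 217/295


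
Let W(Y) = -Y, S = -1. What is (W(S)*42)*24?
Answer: 1008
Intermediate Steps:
(W(S)*42)*24 = (-1*(-1)*42)*24 = (1*42)*24 = 42*24 = 1008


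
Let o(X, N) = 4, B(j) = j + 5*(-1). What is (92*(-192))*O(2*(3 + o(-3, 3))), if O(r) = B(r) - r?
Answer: 88320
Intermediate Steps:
B(j) = -5 + j (B(j) = j - 5 = -5 + j)
O(r) = -5 (O(r) = (-5 + r) - r = -5)
(92*(-192))*O(2*(3 + o(-3, 3))) = (92*(-192))*(-5) = -17664*(-5) = 88320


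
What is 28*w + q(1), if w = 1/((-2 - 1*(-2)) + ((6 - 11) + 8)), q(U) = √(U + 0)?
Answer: 31/3 ≈ 10.333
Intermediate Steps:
q(U) = √U
w = ⅓ (w = 1/((-2 + 2) + (-5 + 8)) = 1/(0 + 3) = 1/3 = ⅓ ≈ 0.33333)
28*w + q(1) = 28*(⅓) + √1 = 28/3 + 1 = 31/3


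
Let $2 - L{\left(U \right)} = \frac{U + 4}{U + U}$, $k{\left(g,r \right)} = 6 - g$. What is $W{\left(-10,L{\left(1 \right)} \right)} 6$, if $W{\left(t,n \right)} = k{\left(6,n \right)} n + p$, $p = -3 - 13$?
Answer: $-96$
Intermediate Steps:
$p = -16$
$L{\left(U \right)} = 2 - \frac{4 + U}{2 U}$ ($L{\left(U \right)} = 2 - \frac{U + 4}{U + U} = 2 - \frac{4 + U}{2 U}$)
$W{\left(t,n \right)} = -16$ ($W{\left(t,n \right)} = \left(6 - 6\right) n - 16 = 0 n - 16 = 0 - 16 = -16$)
$W{\left(-10,L{\left(1 \right)} \right)} 6 = \left(-16\right) 6 = -96$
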